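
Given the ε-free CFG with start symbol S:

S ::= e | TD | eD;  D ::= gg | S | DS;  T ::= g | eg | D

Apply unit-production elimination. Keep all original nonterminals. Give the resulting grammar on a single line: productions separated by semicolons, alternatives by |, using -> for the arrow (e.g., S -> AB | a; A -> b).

Unit productions: D->S, T->D.
Unit pairs (A ⇒* B via units): (D,S), (T,D), (T,S).
S: inherits non-unit rules of {S} → TD | e | eD.
D: inherits non-unit rules of {D, S} → DS | TD | e | eD | gg.
T: inherits non-unit rules of {D, S, T} → DS | TD | e | eD | eg | g | gg.

S -> e | TD | eD; D -> e | DS | TD | eD | gg; T -> e | g | DS | TD | eD | eg | gg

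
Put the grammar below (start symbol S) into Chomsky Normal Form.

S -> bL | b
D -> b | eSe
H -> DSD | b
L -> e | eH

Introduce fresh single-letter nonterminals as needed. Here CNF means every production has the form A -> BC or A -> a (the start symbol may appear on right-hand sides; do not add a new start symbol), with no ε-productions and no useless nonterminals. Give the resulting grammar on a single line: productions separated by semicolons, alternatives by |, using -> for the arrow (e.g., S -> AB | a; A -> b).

No ε-productions.
No unit productions to eliminate.
TERM: introduce B -> b, A -> e and substitute in every rule of length ≥2.
BIN: D -> ASA becomes D -> AC, C -> SA; H -> DSD becomes H -> DE, E -> SD.

S -> b | BL; A -> e; B -> b; C -> SA; D -> b | AC; E -> SD; H -> b | DE; L -> e | AH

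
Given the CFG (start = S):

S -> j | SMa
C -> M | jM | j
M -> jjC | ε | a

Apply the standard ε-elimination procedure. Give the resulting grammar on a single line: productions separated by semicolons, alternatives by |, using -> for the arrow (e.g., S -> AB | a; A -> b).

S -> j | Sa | SMa; C -> M | j | jM; M -> a | jj | jjC

Nullable set: {C, M}.
S -> SMa: M nullable, giving SMa | Sa.
C -> M: M nullable, giving M.
C -> jM: M nullable, giving j | jM.
Drop M -> ε.
M -> jjC: C nullable, giving jj | jjC.
Unchanged (no nullable symbols): S -> j; C -> j; M -> a.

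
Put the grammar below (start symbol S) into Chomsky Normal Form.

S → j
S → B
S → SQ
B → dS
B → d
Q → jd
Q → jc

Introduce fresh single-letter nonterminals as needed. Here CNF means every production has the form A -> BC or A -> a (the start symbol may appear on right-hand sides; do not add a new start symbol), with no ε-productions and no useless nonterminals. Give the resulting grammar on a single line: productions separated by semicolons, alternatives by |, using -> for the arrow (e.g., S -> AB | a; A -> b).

S -> d | j | AS | SQ; A -> d; C -> j; D -> c; Q -> CA | CD

No ε-productions.
After unit-elimination: S -> d | j | SQ | dS; B -> d | dS; Q -> jc | jd.
TERM: introduce D -> c, A -> d, C -> j and substitute in every rule of length ≥2.
Drop unreachable/unproductive: B.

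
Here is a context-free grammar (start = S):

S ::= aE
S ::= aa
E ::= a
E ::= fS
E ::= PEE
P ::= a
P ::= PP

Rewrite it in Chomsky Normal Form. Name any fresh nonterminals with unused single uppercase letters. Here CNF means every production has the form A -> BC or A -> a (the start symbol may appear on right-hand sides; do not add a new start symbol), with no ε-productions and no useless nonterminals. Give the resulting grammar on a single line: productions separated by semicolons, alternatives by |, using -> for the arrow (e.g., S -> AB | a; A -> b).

S -> BB | BE; A -> f; B -> a; C -> EE; E -> a | AS | PC; P -> a | PP

No ε-productions.
No unit productions to eliminate.
TERM: introduce B -> a, A -> f and substitute in every rule of length ≥2.
BIN: E -> PEE becomes E -> PC, C -> EE.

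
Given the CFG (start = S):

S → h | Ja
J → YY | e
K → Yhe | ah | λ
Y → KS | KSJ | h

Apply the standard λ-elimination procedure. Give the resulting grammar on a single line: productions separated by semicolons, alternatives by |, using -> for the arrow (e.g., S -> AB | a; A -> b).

Nullable set: {K}.
Drop K -> λ.
Y -> KS: K nullable, giving KS | S.
Y -> KSJ: K nullable, giving KSJ | SJ.
Unchanged (no nullable symbols): S -> Ja; S -> h; J -> YY; J -> e; K -> Yhe; K -> ah; Y -> h.

S -> h | Ja; J -> e | YY; K -> ah | Yhe; Y -> S | h | KS | SJ | KSJ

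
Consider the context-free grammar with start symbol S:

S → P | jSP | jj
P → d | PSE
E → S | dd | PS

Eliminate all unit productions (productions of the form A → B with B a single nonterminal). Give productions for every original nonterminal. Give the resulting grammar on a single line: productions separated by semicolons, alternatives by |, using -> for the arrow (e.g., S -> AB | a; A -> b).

Unit productions: E->S, S->P.
Unit pairs (A ⇒* B via units): (E,P), (E,S), (S,P).
S: inherits non-unit rules of {P, S} → PSE | d | jSP | jj.
E: inherits non-unit rules of {E, P, S} → PS | PSE | d | dd | jSP | jj.
P: inherits non-unit rules of {P} → PSE | d.

S -> d | jj | PSE | jSP; E -> d | PS | dd | jj | PSE | jSP; P -> d | PSE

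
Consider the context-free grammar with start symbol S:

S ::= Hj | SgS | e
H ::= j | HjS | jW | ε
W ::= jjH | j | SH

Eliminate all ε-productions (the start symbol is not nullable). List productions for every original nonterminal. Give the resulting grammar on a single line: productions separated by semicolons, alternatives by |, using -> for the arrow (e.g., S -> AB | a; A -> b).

S -> e | j | Hj | SgS; H -> j | jS | jW | HjS; W -> S | j | SH | jj | jjH

Nullable set: {H}.
S -> Hj: H nullable, giving Hj | j.
Drop H -> ε.
H -> HjS: H nullable, giving HjS | jS.
W -> SH: H nullable, giving S | SH.
W -> jjH: H nullable, giving jj | jjH.
Unchanged (no nullable symbols): S -> SgS; S -> e; H -> j; H -> jW; W -> j.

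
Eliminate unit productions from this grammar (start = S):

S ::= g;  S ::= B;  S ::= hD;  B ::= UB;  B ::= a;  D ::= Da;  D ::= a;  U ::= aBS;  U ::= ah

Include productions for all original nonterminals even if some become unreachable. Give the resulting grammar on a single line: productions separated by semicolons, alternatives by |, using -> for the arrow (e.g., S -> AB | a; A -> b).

Unit productions: S->B.
Unit pairs (A ⇒* B via units): (S,B).
S: inherits non-unit rules of {B, S} → UB | a | g | hD.
B: inherits non-unit rules of {B} → UB | a.
D: inherits non-unit rules of {D} → Da | a.
U: inherits non-unit rules of {U} → aBS | ah.

S -> a | g | UB | hD; B -> a | UB; D -> a | Da; U -> ah | aBS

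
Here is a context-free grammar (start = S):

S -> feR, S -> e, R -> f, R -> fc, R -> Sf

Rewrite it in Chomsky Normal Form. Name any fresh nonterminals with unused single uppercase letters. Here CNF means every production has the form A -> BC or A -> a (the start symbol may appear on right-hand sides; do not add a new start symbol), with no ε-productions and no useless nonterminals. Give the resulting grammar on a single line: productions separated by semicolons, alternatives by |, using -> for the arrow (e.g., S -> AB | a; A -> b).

S -> e | AD; A -> f; B -> c; C -> e; D -> CR; R -> f | AB | SA

No ε-productions.
No unit productions to eliminate.
TERM: introduce B -> c, C -> e, A -> f and substitute in every rule of length ≥2.
BIN: S -> ACR becomes S -> AD, D -> CR.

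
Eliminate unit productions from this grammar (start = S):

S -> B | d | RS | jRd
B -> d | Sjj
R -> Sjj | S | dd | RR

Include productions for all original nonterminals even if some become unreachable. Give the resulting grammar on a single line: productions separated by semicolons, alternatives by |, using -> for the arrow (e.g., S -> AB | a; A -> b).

Unit productions: R->S, S->B.
Unit pairs (A ⇒* B via units): (R,B), (R,S), (S,B).
S: inherits non-unit rules of {B, S} → RS | Sjj | d | jRd.
B: inherits non-unit rules of {B} → Sjj | d.
R: inherits non-unit rules of {B, R, S} → RR | RS | Sjj | d | dd | jRd.

S -> d | RS | Sjj | jRd; B -> d | Sjj; R -> d | RR | RS | dd | Sjj | jRd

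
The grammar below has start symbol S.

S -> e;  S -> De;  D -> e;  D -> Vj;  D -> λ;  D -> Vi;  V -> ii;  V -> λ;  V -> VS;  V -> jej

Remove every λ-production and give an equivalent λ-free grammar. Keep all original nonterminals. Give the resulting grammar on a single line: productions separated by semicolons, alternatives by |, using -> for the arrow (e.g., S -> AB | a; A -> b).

Nullable set: {D, V}.
S -> De: D nullable, giving De | e.
Drop D -> λ.
D -> Vi: V nullable, giving Vi | i.
D -> Vj: V nullable, giving Vj | j.
Drop V -> λ.
V -> VS: V nullable, giving S | VS.
Unchanged (no nullable symbols): S -> e; D -> e; V -> ii; V -> jej.

S -> e | De; D -> e | i | j | Vi | Vj; V -> S | VS | ii | jej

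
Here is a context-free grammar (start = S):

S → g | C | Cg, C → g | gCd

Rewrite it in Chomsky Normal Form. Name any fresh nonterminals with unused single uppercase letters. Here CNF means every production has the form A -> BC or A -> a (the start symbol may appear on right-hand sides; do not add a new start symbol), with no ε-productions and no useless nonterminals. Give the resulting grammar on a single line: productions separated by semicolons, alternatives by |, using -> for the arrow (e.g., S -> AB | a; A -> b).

No ε-productions.
After unit-elimination: S -> g | Cg | gCd; C -> g | gCd.
TERM: introduce B -> d, A -> g and substitute in every rule of length ≥2.
BIN: C -> ACB becomes C -> AD, D -> CB; S -> ACB becomes S -> AE, E -> CB.

S -> g | AE | CA; A -> g; B -> d; C -> g | AD; D -> CB; E -> CB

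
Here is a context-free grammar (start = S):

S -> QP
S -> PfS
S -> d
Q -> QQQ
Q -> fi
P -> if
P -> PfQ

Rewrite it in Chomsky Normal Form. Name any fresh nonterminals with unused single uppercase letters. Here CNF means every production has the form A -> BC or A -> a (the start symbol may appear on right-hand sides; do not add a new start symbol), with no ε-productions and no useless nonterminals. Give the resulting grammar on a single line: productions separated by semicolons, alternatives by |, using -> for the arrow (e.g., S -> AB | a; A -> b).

No ε-productions.
No unit productions to eliminate.
TERM: introduce A -> f, B -> i and substitute in every rule of length ≥2.
BIN: P -> PAQ becomes P -> PC, C -> AQ; Q -> QQQ becomes Q -> QD, D -> QQ; S -> PAS becomes S -> PE, E -> AS.

S -> d | PE | QP; A -> f; B -> i; C -> AQ; D -> QQ; E -> AS; P -> BA | PC; Q -> AB | QD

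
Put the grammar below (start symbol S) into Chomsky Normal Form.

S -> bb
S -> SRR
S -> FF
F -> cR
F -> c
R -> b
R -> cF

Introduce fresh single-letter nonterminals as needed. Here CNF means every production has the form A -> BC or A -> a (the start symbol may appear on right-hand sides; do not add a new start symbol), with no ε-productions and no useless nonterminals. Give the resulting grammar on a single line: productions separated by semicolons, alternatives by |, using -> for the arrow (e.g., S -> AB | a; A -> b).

No ε-productions.
No unit productions to eliminate.
TERM: introduce B -> b, A -> c and substitute in every rule of length ≥2.
BIN: S -> SRR becomes S -> SC, C -> RR.

S -> BB | FF | SC; A -> c; B -> b; C -> RR; F -> c | AR; R -> b | AF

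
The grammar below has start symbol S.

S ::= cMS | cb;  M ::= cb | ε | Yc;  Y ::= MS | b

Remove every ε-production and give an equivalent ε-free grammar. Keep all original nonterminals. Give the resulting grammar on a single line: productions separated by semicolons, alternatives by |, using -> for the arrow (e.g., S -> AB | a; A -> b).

S -> cS | cb | cMS; M -> Yc | cb; Y -> S | b | MS

Nullable set: {M}.
S -> cMS: M nullable, giving cMS | cS.
Drop M -> ε.
Y -> MS: M nullable, giving MS | S.
Unchanged (no nullable symbols): S -> cb; M -> Yc; M -> cb; Y -> b.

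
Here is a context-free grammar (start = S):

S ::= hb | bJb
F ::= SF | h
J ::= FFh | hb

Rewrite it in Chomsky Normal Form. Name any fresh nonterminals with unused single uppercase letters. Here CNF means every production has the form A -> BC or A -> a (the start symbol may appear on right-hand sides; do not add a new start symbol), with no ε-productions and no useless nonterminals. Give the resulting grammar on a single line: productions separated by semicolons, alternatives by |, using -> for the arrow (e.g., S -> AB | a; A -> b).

S -> AB | BD; A -> h; B -> b; C -> FA; D -> JB; F -> h | SF; J -> AB | FC

No ε-productions.
No unit productions to eliminate.
TERM: introduce B -> b, A -> h and substitute in every rule of length ≥2.
BIN: J -> FFA becomes J -> FC, C -> FA; S -> BJB becomes S -> BD, D -> JB.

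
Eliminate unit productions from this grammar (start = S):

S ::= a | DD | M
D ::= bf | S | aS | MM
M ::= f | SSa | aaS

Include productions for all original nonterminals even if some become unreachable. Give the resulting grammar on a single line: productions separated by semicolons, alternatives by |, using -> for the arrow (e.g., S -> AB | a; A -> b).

Unit productions: D->S, S->M.
Unit pairs (A ⇒* B via units): (D,M), (D,S), (S,M).
S: inherits non-unit rules of {M, S} → DD | SSa | a | aaS | f.
D: inherits non-unit rules of {D, M, S} → DD | MM | SSa | a | aS | aaS | bf | f.
M: inherits non-unit rules of {M} → SSa | aaS | f.

S -> a | f | DD | SSa | aaS; D -> a | f | DD | MM | aS | bf | SSa | aaS; M -> f | SSa | aaS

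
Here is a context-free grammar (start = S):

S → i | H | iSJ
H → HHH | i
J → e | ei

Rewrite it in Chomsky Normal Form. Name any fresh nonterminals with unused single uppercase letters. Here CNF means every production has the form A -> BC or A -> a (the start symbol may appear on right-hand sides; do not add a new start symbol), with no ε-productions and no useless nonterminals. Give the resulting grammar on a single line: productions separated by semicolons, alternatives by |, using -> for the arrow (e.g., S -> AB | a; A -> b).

No ε-productions.
After unit-elimination: S -> i | HHH | iSJ; H -> i | HHH; J -> e | ei.
TERM: introduce A -> e, B -> i and substitute in every rule of length ≥2.
BIN: H -> HHH becomes H -> HC, C -> HH; S -> BSJ becomes S -> BD, D -> SJ; S -> HHH becomes S -> HE, E -> HH.

S -> i | BD | HE; A -> e; B -> i; C -> HH; D -> SJ; E -> HH; H -> i | HC; J -> e | AB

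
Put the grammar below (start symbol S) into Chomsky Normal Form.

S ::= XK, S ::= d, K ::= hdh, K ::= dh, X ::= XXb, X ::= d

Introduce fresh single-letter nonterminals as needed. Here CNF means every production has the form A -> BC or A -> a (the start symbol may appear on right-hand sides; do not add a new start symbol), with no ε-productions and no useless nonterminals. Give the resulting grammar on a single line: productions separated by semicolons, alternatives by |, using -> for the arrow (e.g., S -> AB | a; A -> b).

S -> d | XK; A -> d; B -> h; C -> b; D -> AB; E -> XC; K -> AB | BD; X -> d | XE

No ε-productions.
No unit productions to eliminate.
TERM: introduce C -> b, A -> d, B -> h and substitute in every rule of length ≥2.
BIN: K -> BAB becomes K -> BD, D -> AB; X -> XXC becomes X -> XE, E -> XC.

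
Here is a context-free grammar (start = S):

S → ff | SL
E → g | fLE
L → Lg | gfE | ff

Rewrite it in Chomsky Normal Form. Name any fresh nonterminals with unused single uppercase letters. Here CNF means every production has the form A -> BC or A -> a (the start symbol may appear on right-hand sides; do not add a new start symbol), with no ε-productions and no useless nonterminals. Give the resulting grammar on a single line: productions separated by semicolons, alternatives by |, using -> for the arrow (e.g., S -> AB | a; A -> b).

S -> AA | SL; A -> f; B -> g; C -> LE; D -> AE; E -> g | AC; L -> AA | BD | LB

No ε-productions.
No unit productions to eliminate.
TERM: introduce A -> f, B -> g and substitute in every rule of length ≥2.
BIN: E -> ALE becomes E -> AC, C -> LE; L -> BAE becomes L -> BD, D -> AE.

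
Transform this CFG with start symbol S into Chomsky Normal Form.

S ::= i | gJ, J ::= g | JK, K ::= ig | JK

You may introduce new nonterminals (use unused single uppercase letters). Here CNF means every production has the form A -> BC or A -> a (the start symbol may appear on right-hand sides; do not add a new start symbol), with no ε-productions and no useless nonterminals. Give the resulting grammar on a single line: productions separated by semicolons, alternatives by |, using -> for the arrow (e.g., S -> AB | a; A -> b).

No ε-productions.
No unit productions to eliminate.
TERM: introduce B -> g, A -> i and substitute in every rule of length ≥2.

S -> i | BJ; A -> i; B -> g; J -> g | JK; K -> AB | JK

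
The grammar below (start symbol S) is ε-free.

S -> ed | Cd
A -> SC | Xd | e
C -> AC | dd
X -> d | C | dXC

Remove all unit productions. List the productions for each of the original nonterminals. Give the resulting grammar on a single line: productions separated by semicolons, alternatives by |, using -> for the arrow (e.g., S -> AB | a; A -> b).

Unit productions: X->C.
Unit pairs (A ⇒* B via units): (X,C).
S: inherits non-unit rules of {S} → Cd | ed.
A: inherits non-unit rules of {A} → SC | Xd | e.
C: inherits non-unit rules of {C} → AC | dd.
X: inherits non-unit rules of {C, X} → AC | d | dXC | dd.

S -> Cd | ed; A -> e | SC | Xd; C -> AC | dd; X -> d | AC | dd | dXC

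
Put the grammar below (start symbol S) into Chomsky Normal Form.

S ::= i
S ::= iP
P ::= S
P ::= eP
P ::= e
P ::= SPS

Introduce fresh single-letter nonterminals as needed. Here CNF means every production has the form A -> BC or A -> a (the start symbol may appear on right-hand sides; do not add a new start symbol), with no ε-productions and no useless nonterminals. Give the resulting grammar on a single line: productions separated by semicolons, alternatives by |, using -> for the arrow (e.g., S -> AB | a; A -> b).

S -> i | BP; A -> e; B -> i; C -> PS; P -> e | i | AP | BP | SC

No ε-productions.
After unit-elimination: S -> i | iP; P -> e | i | eP | iP | SPS.
TERM: introduce A -> e, B -> i and substitute in every rule of length ≥2.
BIN: P -> SPS becomes P -> SC, C -> PS.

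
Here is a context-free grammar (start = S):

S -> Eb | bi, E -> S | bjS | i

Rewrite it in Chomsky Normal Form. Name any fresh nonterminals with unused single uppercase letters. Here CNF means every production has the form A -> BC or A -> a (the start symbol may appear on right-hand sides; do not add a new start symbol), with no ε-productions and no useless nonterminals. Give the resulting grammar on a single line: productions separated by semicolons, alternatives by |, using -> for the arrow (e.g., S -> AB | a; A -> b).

S -> AB | EA; A -> b; B -> i; C -> j; D -> CS; E -> i | AB | AD | EA

No ε-productions.
After unit-elimination: S -> Eb | bi; E -> i | Eb | bi | bjS.
TERM: introduce A -> b, B -> i, C -> j and substitute in every rule of length ≥2.
BIN: E -> ACS becomes E -> AD, D -> CS.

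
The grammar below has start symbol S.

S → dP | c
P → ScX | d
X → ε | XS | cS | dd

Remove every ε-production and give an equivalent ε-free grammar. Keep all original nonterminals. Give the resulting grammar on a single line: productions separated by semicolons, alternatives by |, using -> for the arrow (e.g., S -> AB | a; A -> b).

S -> c | dP; P -> d | Sc | ScX; X -> S | XS | cS | dd

Nullable set: {X}.
P -> ScX: X nullable, giving Sc | ScX.
Drop X -> ε.
X -> XS: X nullable, giving S | XS.
Unchanged (no nullable symbols): S -> c; S -> dP; P -> d; X -> cS; X -> dd.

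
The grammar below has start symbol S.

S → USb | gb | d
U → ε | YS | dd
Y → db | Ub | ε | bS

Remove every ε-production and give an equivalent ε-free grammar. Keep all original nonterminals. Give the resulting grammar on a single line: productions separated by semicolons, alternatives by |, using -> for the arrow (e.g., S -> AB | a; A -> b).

S -> d | Sb | gb | USb; U -> S | YS | dd; Y -> b | Ub | bS | db

Nullable set: {U, Y}.
S -> USb: U nullable, giving Sb | USb.
Drop U -> ε.
U -> YS: Y nullable, giving S | YS.
Drop Y -> ε.
Y -> Ub: U nullable, giving Ub | b.
Unchanged (no nullable symbols): S -> d; S -> gb; U -> dd; Y -> bS; Y -> db.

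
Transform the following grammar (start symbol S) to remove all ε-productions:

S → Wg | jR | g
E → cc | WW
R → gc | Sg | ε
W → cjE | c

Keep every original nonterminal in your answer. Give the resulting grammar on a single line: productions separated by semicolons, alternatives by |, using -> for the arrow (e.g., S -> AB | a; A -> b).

Nullable set: {R}.
S -> jR: R nullable, giving j | jR.
Drop R -> ε.
Unchanged (no nullable symbols): S -> Wg; S -> g; E -> WW; E -> cc; R -> Sg; R -> gc; W -> c; W -> cjE.

S -> g | j | Wg | jR; E -> WW | cc; R -> Sg | gc; W -> c | cjE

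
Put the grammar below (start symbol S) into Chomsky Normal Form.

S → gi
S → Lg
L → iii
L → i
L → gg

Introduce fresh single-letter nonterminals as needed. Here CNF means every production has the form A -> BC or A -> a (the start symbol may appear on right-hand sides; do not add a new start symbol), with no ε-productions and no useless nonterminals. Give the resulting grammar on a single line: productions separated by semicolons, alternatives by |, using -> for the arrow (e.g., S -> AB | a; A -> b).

No ε-productions.
No unit productions to eliminate.
TERM: introduce A -> g, B -> i and substitute in every rule of length ≥2.
BIN: L -> BBB becomes L -> BC, C -> BB.

S -> AB | LA; A -> g; B -> i; C -> BB; L -> i | AA | BC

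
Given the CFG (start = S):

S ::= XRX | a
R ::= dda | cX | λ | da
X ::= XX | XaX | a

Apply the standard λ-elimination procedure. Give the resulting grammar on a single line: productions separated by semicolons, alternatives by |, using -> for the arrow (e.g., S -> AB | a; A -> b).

Nullable set: {R}.
S -> XRX: R nullable, giving XRX | XX.
Drop R -> λ.
Unchanged (no nullable symbols): S -> a; R -> cX; R -> da; R -> dda; X -> XX; X -> XaX; X -> a.

S -> a | XX | XRX; R -> cX | da | dda; X -> a | XX | XaX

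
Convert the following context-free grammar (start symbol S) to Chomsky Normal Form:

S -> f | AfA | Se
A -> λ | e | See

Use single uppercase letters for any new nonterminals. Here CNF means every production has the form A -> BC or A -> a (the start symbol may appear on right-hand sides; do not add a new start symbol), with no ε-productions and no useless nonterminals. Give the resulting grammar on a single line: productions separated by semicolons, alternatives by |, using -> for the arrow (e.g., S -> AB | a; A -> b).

S -> f | AC | AE | CA | SB; A -> e | SD; B -> e; C -> f; D -> BB; E -> CA

Nullable: {A}; after ε-elimination: S -> f | Af | Se | fA | AfA; A -> e | See.
No unit productions to eliminate.
TERM: introduce B -> e, C -> f and substitute in every rule of length ≥2.
BIN: A -> SBB becomes A -> SD, D -> BB; S -> ACA becomes S -> AE, E -> CA.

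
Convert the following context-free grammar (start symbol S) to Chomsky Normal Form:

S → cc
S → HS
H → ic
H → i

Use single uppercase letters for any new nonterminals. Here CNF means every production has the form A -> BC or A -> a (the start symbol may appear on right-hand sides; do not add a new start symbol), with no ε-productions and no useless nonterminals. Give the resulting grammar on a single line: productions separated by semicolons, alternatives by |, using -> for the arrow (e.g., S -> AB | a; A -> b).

S -> BB | HS; A -> i; B -> c; H -> i | AB

No ε-productions.
No unit productions to eliminate.
TERM: introduce B -> c, A -> i and substitute in every rule of length ≥2.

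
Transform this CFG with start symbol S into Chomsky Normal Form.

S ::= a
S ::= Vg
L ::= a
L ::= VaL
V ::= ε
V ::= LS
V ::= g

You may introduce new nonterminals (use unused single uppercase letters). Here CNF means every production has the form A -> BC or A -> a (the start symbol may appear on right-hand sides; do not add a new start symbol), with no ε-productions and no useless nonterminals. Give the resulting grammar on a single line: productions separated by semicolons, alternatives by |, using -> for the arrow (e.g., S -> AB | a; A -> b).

S -> a | g | VB; A -> a; B -> g; C -> AL; L -> a | AL | VC; V -> g | LS

Nullable: {V}; after ε-elimination: S -> a | g | Vg; L -> a | aL | VaL; V -> g | LS.
No unit productions to eliminate.
TERM: introduce A -> a, B -> g and substitute in every rule of length ≥2.
BIN: L -> VAL becomes L -> VC, C -> AL.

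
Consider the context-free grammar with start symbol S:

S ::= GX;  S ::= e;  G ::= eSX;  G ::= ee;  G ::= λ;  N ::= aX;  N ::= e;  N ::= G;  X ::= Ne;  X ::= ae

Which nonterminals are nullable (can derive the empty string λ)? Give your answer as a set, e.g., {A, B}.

{G, N}

Directly nullable (have an ε-rule): {G}.
N is nullable via N -> G (every symbol on the right is already known nullable).
Not nullable: S, X — each has a terminal in every rule's right-hand side or depends on a non-nullable symbol.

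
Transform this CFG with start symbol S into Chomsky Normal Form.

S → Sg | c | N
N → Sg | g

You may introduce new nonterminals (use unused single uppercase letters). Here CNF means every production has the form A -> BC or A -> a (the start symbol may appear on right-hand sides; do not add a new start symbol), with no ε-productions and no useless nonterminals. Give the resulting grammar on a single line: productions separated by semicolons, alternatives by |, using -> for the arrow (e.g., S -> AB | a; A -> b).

S -> c | g | SA; A -> g

No ε-productions.
After unit-elimination: S -> c | g | Sg; N -> g | Sg.
TERM: introduce A -> g and substitute in every rule of length ≥2.
Drop unreachable/unproductive: N.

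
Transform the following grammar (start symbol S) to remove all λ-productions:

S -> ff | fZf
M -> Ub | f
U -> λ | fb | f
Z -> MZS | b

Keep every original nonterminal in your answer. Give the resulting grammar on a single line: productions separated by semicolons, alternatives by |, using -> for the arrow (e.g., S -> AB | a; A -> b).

S -> ff | fZf; M -> b | f | Ub; U -> f | fb; Z -> b | MZS

Nullable set: {U}.
M -> Ub: U nullable, giving Ub | b.
Drop U -> λ.
Unchanged (no nullable symbols): S -> fZf; S -> ff; M -> f; U -> f; U -> fb; Z -> MZS; Z -> b.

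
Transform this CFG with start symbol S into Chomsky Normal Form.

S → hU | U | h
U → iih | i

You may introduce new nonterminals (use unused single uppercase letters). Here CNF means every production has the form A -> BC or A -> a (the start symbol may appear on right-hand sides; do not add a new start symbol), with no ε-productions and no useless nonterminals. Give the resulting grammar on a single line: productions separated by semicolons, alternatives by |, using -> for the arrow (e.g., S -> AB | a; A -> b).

S -> h | i | AU | BC; A -> h; B -> i; C -> BA; D -> BA; U -> i | BD

No ε-productions.
After unit-elimination: S -> h | i | hU | iih; U -> i | iih.
TERM: introduce A -> h, B -> i and substitute in every rule of length ≥2.
BIN: S -> BBA becomes S -> BC, C -> BA; U -> BBA becomes U -> BD, D -> BA.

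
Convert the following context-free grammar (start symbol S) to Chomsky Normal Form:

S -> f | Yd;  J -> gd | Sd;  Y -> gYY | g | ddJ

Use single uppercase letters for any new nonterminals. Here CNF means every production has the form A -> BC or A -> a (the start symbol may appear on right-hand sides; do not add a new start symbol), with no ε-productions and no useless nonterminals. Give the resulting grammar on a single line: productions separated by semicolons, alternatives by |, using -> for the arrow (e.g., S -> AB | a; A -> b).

No ε-productions.
No unit productions to eliminate.
TERM: introduce A -> d, B -> g and substitute in every rule of length ≥2.
BIN: Y -> AAJ becomes Y -> AC, C -> AJ; Y -> BYY becomes Y -> BD, D -> YY.

S -> f | YA; A -> d; B -> g; C -> AJ; D -> YY; J -> BA | SA; Y -> g | AC | BD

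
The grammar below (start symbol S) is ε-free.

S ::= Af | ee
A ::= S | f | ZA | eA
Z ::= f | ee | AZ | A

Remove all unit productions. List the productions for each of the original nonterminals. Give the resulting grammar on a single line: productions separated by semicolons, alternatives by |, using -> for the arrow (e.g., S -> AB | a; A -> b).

S -> Af | ee; A -> f | Af | ZA | eA | ee; Z -> f | AZ | Af | ZA | eA | ee

Unit productions: A->S, Z->A.
Unit pairs (A ⇒* B via units): (A,S), (Z,A), (Z,S).
S: inherits non-unit rules of {S} → Af | ee.
A: inherits non-unit rules of {A, S} → Af | ZA | eA | ee | f.
Z: inherits non-unit rules of {A, S, Z} → AZ | Af | ZA | eA | ee | f.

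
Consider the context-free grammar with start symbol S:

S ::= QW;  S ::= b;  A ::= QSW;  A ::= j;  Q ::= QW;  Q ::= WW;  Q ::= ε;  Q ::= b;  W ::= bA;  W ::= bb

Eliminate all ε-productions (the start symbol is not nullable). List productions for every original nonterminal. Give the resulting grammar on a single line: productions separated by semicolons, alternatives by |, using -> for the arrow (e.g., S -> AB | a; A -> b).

Nullable set: {Q}.
S -> QW: Q nullable, giving QW | W.
A -> QSW: Q nullable, giving QSW | SW.
Drop Q -> ε.
Q -> QW: Q nullable, giving QW | W.
Unchanged (no nullable symbols): S -> b; A -> j; Q -> WW; Q -> b; W -> bA; W -> bb.

S -> W | b | QW; A -> j | SW | QSW; Q -> W | b | QW | WW; W -> bA | bb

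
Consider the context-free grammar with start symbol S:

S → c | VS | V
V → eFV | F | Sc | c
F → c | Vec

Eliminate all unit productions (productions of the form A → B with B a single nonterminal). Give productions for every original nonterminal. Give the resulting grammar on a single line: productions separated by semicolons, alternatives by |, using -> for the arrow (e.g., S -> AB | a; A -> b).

Unit productions: S->V, V->F.
Unit pairs (A ⇒* B via units): (S,F), (S,V), (V,F).
S: inherits non-unit rules of {F, S, V} → Sc | VS | Vec | c | eFV.
F: inherits non-unit rules of {F} → Vec | c.
V: inherits non-unit rules of {F, V} → Sc | Vec | c | eFV.

S -> c | Sc | VS | Vec | eFV; F -> c | Vec; V -> c | Sc | Vec | eFV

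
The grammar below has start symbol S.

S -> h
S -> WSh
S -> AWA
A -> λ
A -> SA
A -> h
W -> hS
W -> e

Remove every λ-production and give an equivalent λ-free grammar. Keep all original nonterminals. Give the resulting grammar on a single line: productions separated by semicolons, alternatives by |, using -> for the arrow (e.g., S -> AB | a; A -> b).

Nullable set: {A}.
S -> AWA: A, A nullable, giving AW | AWA | W | WA.
Drop A -> λ.
A -> SA: A nullable, giving S | SA.
Unchanged (no nullable symbols): S -> WSh; S -> h; A -> h; W -> e; W -> hS.

S -> W | h | AW | WA | AWA | WSh; A -> S | h | SA; W -> e | hS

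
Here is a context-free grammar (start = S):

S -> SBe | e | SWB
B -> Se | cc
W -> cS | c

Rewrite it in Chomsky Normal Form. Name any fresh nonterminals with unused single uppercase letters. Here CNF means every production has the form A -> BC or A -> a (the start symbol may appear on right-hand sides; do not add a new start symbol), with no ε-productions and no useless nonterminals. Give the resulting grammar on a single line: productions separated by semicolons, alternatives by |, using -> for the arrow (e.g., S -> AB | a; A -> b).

No ε-productions.
No unit productions to eliminate.
TERM: introduce C -> c, A -> e and substitute in every rule of length ≥2.
BIN: S -> SBA becomes S -> SD, D -> BA; S -> SWB becomes S -> SE, E -> WB.

S -> e | SD | SE; A -> e; B -> CC | SA; C -> c; D -> BA; E -> WB; W -> c | CS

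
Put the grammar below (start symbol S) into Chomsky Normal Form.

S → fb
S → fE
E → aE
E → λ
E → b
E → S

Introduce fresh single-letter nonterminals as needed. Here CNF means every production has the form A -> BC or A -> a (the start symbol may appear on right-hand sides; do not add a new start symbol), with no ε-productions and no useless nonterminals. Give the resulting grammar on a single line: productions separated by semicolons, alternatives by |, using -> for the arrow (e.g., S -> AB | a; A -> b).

S -> f | BC | BE; A -> a; B -> f; C -> b; E -> a | b | f | AE | BC | BE

Nullable: {E}; after ε-elimination: S -> f | fE | fb; E -> S | a | b | aE.
After unit-elimination: S -> f | fE | fb; E -> a | b | f | aE | fE | fb.
TERM: introduce A -> a, C -> b, B -> f and substitute in every rule of length ≥2.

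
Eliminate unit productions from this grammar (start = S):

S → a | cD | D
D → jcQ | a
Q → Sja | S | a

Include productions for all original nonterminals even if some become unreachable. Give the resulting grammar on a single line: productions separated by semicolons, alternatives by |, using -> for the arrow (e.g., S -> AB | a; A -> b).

Unit productions: Q->S, S->D.
Unit pairs (A ⇒* B via units): (Q,D), (Q,S), (S,D).
S: inherits non-unit rules of {D, S} → a | cD | jcQ.
D: inherits non-unit rules of {D} → a | jcQ.
Q: inherits non-unit rules of {D, Q, S} → Sja | a | cD | jcQ.

S -> a | cD | jcQ; D -> a | jcQ; Q -> a | cD | Sja | jcQ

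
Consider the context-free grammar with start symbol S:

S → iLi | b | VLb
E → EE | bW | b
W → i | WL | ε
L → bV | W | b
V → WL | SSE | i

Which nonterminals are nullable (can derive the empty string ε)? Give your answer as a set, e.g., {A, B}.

{L, V, W}

Directly nullable (have an ε-rule): {W}.
L is nullable via L -> W (every symbol on the right is already known nullable).
V is nullable via V -> WL (every symbol on the right is already known nullable).
Not nullable: E, S — each has a terminal in every rule's right-hand side or depends on a non-nullable symbol.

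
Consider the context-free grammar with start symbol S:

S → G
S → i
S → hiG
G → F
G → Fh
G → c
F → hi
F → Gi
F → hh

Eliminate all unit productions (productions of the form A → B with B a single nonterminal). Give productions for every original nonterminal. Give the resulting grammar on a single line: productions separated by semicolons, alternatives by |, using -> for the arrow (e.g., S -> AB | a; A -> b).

Unit productions: G->F, S->G.
Unit pairs (A ⇒* B via units): (G,F), (S,F), (S,G).
S: inherits non-unit rules of {F, G, S} → Fh | Gi | c | hh | hi | hiG | i.
F: inherits non-unit rules of {F} → Gi | hh | hi.
G: inherits non-unit rules of {F, G} → Fh | Gi | c | hh | hi.

S -> c | i | Fh | Gi | hh | hi | hiG; F -> Gi | hh | hi; G -> c | Fh | Gi | hh | hi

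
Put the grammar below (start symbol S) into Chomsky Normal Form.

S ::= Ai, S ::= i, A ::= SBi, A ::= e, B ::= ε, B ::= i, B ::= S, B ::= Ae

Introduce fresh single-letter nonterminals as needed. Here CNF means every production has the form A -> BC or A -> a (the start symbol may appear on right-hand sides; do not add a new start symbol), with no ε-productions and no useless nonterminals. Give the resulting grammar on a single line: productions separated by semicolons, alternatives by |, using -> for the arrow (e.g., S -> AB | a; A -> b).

S -> i | AC; A -> e | SC | SE; B -> i | AC | AD; C -> i; D -> e; E -> BC

Nullable: {B}; after ε-elimination: S -> i | Ai; A -> e | Si | SBi; B -> S | i | Ae.
After unit-elimination: S -> i | Ai; A -> e | Si | SBi; B -> i | Ae | Ai.
TERM: introduce D -> e, C -> i and substitute in every rule of length ≥2.
BIN: A -> SBC becomes A -> SE, E -> BC.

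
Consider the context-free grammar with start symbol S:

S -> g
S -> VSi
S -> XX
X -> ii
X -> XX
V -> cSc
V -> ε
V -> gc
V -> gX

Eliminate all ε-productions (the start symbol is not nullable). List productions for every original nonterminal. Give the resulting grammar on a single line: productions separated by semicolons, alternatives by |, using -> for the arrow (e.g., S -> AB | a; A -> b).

Nullable set: {V}.
S -> VSi: V nullable, giving Si | VSi.
Drop V -> ε.
Unchanged (no nullable symbols): S -> XX; S -> g; V -> cSc; V -> gX; V -> gc; X -> XX; X -> ii.

S -> g | Si | XX | VSi; V -> gX | gc | cSc; X -> XX | ii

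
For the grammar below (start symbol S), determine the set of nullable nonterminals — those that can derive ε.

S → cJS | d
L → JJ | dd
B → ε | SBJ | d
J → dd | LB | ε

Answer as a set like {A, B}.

{B, J, L}

Directly nullable (have an ε-rule): {B, J}.
L is nullable via L -> JJ (every symbol on the right is already known nullable).
Not nullable: S — each has a terminal in every rule's right-hand side or depends on a non-nullable symbol.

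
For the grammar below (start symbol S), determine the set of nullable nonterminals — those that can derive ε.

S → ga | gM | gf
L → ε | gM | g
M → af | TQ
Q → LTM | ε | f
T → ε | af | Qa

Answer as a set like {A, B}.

Directly nullable (have an ε-rule): {L, Q, T}.
M is nullable via M -> TQ (every symbol on the right is already known nullable).
Not nullable: S — each has a terminal in every rule's right-hand side or depends on a non-nullable symbol.

{L, M, Q, T}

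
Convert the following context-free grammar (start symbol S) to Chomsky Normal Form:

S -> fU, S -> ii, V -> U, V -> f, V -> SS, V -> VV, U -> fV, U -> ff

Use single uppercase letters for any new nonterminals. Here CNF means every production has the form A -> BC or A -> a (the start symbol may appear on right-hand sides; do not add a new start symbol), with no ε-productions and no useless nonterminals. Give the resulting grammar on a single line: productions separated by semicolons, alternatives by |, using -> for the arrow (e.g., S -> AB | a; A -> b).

S -> AU | BB; A -> f; B -> i; U -> AA | AV; V -> f | AA | AV | SS | VV

No ε-productions.
After unit-elimination: S -> fU | ii; U -> fV | ff; V -> f | SS | VV | fV | ff.
TERM: introduce A -> f, B -> i and substitute in every rule of length ≥2.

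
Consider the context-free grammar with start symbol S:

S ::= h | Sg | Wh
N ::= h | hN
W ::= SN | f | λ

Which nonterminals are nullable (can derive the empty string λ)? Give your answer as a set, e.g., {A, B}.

{W}

Directly nullable (have an ε-rule): {W}.
Not nullable: N, S — each has a terminal in every rule's right-hand side or depends on a non-nullable symbol.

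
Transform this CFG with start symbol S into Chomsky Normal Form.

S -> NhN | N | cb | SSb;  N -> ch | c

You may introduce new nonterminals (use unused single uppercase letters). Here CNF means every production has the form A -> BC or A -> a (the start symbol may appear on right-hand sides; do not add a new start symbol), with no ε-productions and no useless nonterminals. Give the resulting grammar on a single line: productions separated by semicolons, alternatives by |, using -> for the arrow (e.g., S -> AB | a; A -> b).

No ε-productions.
After unit-elimination: S -> c | cb | ch | NhN | SSb; N -> c | ch.
TERM: introduce C -> b, A -> c, B -> h and substitute in every rule of length ≥2.
BIN: S -> NBN becomes S -> ND, D -> BN; S -> SSC becomes S -> SE, E -> SC.

S -> c | AB | AC | ND | SE; A -> c; B -> h; C -> b; D -> BN; E -> SC; N -> c | AB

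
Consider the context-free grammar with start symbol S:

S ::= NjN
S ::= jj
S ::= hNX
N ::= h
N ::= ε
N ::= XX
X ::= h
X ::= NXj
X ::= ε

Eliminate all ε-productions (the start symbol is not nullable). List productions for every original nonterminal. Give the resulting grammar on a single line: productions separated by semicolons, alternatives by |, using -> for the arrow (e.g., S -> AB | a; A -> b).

Nullable set: {N, X}.
S -> NjN: N, N nullable, giving Nj | NjN | j | jN.
S -> hNX: N, X nullable, giving h | hN | hNX | hX.
Drop N -> ε.
N -> XX: X, X nullable, giving X | XX.
Drop X -> ε.
X -> NXj: N, X nullable, giving NXj | Nj | Xj | j.
Unchanged (no nullable symbols): S -> jj; N -> h; X -> h.

S -> h | j | Nj | hN | hX | jN | jj | NjN | hNX; N -> X | h | XX; X -> h | j | Nj | Xj | NXj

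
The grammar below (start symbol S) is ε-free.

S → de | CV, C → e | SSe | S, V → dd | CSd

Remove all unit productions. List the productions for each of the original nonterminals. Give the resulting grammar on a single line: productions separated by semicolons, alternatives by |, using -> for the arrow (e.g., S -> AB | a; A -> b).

Unit productions: C->S.
Unit pairs (A ⇒* B via units): (C,S).
S: inherits non-unit rules of {S} → CV | de.
C: inherits non-unit rules of {C, S} → CV | SSe | de | e.
V: inherits non-unit rules of {V} → CSd | dd.

S -> CV | de; C -> e | CV | de | SSe; V -> dd | CSd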